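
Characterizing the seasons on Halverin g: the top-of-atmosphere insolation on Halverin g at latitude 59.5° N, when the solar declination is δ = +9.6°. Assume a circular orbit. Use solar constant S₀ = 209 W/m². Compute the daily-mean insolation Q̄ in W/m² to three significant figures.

cos H₀ = −tan(+59.5°) tan(+9.600°) = -0.2871, H₀ = 1.8620 rad.
Bracket: H₀ sin φ sin δ + cos φ cos δ sin H₀ = 1.8620×0.86163×0.16677 + 0.50754×0.98600×0.95789 = 0.267558 + 0.479361 = 0.746919.
Q̄ = (S₀/π) × [bracket] = (209/π) × 0.746919 = 49.69 W/m².

Q̄ ≈ 49.7 W/m²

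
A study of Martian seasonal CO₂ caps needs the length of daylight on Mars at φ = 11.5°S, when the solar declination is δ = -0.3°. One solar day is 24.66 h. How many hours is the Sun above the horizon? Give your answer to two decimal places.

cos H₀ = −tan φ · tan δ = −tan(-11.5°) × tan(-0.300°) = -0.0011, so H₀ = 1.5719 rad = 90.06°.
Daylight = 2H₀/(2π) × 24.66 h = (1.5719/π) × 24.66 = 12.34 h.

12.34 h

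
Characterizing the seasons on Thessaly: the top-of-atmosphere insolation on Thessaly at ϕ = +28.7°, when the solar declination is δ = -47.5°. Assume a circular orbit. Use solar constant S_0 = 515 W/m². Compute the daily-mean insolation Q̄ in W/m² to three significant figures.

cos h₀ = −tan(+28.7°) tan(-47.500°) = 0.5975, h₀ = 0.9304 rad.
Bracket: h₀ sin ϕ sin δ + cos ϕ cos δ sin h₀ = 0.9304×0.48022×-0.73728 + 0.87715×0.67559×0.80189 = -0.329414 + 0.475195 = 0.145781.
Q̄ = (S_0/π) × [bracket] = (515/π) × 0.145781 = 23.90 W/m².

Q̄ ≈ 23.9 W/m²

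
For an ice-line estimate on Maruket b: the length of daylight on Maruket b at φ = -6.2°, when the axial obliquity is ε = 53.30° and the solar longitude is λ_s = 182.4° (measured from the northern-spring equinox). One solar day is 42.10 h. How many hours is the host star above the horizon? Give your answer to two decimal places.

21.10 h

Solar declination: sin δ = sin ε · sin λ_s = sin 53.30° × sin 182.4° = -0.03357, so δ = -1.924°.
cos H₀ = −tan φ · tan δ = −tan(-6.2°) × tan(-1.924°) = -0.0036, so H₀ = 1.5744 rad = 90.21°.
Daylight = 2H₀/(2π) × 42.10 h = (1.5744/π) × 42.10 = 21.10 h.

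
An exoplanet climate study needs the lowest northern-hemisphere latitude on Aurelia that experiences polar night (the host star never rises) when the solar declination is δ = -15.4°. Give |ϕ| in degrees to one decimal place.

|ϕ| = 74.6°

Polar night requires cos h₀ = −tan ϕ tan δ ≥ 1, i.e. tan ϕ tan δ ≤ −1.
The boundary is |tan ϕ| · |tan δ| = 1, so |ϕ| = 90° − |δ| = 90° − 15.4° = 74.6° in the northern hemisphere.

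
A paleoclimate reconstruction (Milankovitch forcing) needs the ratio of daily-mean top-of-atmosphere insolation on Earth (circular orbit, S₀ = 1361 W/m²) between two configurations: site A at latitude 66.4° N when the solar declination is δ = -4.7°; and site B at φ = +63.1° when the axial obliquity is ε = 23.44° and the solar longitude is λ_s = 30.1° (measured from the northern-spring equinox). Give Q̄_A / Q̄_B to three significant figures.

— Configuration A (φ=+66.4°):
cos H₀ = −tan(+66.4°) tan(-4.700°) = 0.1882, H₀ = 1.3815 rad.
Bracket: H₀ sin φ sin δ + cos φ cos δ sin H₀ = 1.3815×0.91636×-0.08194 + 0.40035×0.99664×0.98213 = -0.103732 + 0.391875 = 0.288143.
Q̄ = (S₀/π) × [bracket] = (1361/π) × 0.288143 = 124.83 W/m².
— Configuration B (φ=+63.1°):
Solar declination: sin δ = sin ε · sin λ_s = sin 23.44° × sin 30.1° = 0.19950, so δ = +11.507°.
cos H₀ = −tan(+63.1°) tan(+11.507°) = -0.4013, H₀ = 1.9837 rad.
Bracket: H₀ sin φ sin δ + cos φ cos δ sin H₀ = 1.9837×0.89180×0.19950 + 0.45243×0.97990×0.91595 = 0.352928 + 0.406074 = 0.759002.
Q̄ = (S₀/π) × [bracket] = (1361/π) × 0.759002 = 328.81 W/m².
Ratio Q̄_A / Q̄_B = 124.83 / 328.81 = 0.3796.

Q̄_A / Q̄_B ≈ 0.380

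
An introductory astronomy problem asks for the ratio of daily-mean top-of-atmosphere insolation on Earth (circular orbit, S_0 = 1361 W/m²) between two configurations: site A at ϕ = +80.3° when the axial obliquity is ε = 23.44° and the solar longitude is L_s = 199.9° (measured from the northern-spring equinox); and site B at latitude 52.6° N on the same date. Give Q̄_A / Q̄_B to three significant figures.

Q̄_A / Q̄_B ≈ 0.0323

— Configuration A (ϕ=+80.3°):
Solar declination: sin δ = sin ε · sin L_s = sin 23.44° × sin 199.9° = -0.13540, so δ = -7.782°.
cos h₀ = −tan(+80.3°) tan(-7.782°) = 0.7995, h₀ = 0.6444 rad.
Bracket: h₀ sin ϕ sin δ + cos ϕ cos δ sin h₀ = 0.6444×0.98570×-0.13540 + 0.16849×0.99079×0.60069 = -0.086004 + 0.100278 = 0.014274.
Q̄ = (S_0/π) × [bracket] = (1361/π) × 0.014274 = 6.1838 W/m².
— Configuration B (ϕ=+52.6°):
cos h₀ = −tan(+52.6°) tan(-7.782°) = 0.1787, h₀ = 1.3911 rad.
Bracket: h₀ sin ϕ sin δ + cos ϕ cos δ sin h₀ = 1.3911×0.79441×-0.13540 + 0.60738×0.99079×0.98390 = -0.149631 + 0.592097 = 0.442466.
Q̄ = (S_0/π) × [bracket] = (1361/π) × 0.442466 = 191.69 W/m².
Ratio Q̄_A / Q̄_B = 6.1838 / 191.69 = 0.03226.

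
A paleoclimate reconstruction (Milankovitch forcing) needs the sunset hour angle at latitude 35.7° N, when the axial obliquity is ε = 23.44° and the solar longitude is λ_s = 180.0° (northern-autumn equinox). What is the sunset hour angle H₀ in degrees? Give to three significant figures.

Solar declination: sin δ = sin ε · sin λ_s = sin 23.44° × sin 180.0° = 0.00000, so δ = +0.000°.
cos H₀ = −tan φ · tan δ = −tan(+35.7°) × tan(+0.000°) = -0.0000, so H₀ = 1.5708 rad = 90.00°.

H₀ = 90.0°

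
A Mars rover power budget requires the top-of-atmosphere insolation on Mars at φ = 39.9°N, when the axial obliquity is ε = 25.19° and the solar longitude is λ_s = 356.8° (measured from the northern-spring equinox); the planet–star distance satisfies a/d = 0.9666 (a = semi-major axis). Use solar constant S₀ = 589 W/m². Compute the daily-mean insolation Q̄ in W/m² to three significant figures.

Q̄ ≈ 130 W/m²

Solar declination: sin δ = sin ε · sin λ_s = sin 25.19° × sin 356.8° = -0.02376, so δ = -1.361°.
cos H₀ = −tan(+39.9°) tan(-1.361°) = 0.0199, H₀ = 1.5509 rad.
Bracket: H₀ sin φ sin δ + cos φ cos δ sin H₀ = 1.5509×0.64145×-0.02376 + 0.76717×0.99972×0.99980 = -0.023637 + 0.766802 = 0.743165.
Inverse-square distance factor (a/d)² = 0.9666² = 0.934316.
Q̄ = (S₀/π) × 0.934316 × [bracket] = (589/π) × 0.934316 × 0.743165 = 130.2 W/m².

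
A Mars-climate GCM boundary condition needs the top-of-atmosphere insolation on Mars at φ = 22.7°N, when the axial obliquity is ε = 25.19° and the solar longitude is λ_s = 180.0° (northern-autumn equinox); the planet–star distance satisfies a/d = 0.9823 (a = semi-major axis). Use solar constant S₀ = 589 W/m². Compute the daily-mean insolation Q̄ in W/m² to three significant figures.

Solar declination: sin δ = sin ε · sin λ_s = sin 25.19° × sin 180.0° = 0.00000, so δ = +0.000°.
cos H₀ = −tan(+22.7°) tan(+0.000°) = -0.0000, H₀ = 1.5708 rad.
Bracket: H₀ sin φ sin δ + cos φ cos δ sin H₀ = 1.5708×0.38591×0.00000 + 0.92254×1.00000×1.00000 = 0.000000 + 0.922540 = 0.922540.
Inverse-square distance factor (a/d)² = 0.9823² = 0.964913.
Q̄ = (S₀/π) × 0.964913 × [bracket] = (589/π) × 0.964913 × 0.922540 = 166.9 W/m².

Q̄ ≈ 167 W/m²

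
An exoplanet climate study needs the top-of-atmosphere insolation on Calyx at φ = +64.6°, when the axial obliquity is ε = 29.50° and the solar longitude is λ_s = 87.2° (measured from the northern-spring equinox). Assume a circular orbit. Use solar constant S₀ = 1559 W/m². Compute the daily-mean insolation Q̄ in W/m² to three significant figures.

Q̄ ≈ 693 W/m²

Solar declination: sin δ = sin ε · sin λ_s = sin 29.50° × sin 87.2° = 0.49184, so δ = +29.461°.
cos H₀ = −tan(+64.6°) tan(+29.461°) = -1.1896 ≤ −1 ⇒ polar day, H₀ = π.
Bracket: H₀ sin φ sin δ + cos φ cos δ sin H₀ = 3.1416×0.90334×0.49184 + 0.42894×0.87069×0.00000 = 1.395809 + 0.000000 = 1.395809.
Q̄ = (S₀/π) × [bracket] = (1559/π) × 1.395809 = 692.7 W/m².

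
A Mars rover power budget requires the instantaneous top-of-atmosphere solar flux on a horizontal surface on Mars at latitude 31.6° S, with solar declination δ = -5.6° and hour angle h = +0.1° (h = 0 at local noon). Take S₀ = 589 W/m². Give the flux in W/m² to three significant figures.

529 W/m²

cos θ_z = sin φ sin δ + cos φ cos δ cos h = 0.051132 + 0.847661 = 0.898793.
Flux = S₀ · cos θ_z = 589 × 0.898793 = 529.4 W/m².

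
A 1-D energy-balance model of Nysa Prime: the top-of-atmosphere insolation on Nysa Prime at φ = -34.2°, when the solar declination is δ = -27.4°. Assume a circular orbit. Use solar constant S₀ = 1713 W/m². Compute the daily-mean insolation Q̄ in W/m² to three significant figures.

Q̄ ≈ 647 W/m²

cos H₀ = −tan(-34.2°) tan(-27.400°) = -0.3523, H₀ = 1.9308 rad.
Bracket: H₀ sin φ sin δ + cos φ cos δ sin H₀ = 1.9308×-0.56208×-0.46020 + 0.82708×0.88782×0.93590 = 0.499439 + 0.687230 = 1.186669.
Q̄ = (S₀/π) × [bracket] = (1713/π) × 1.186669 = 647.0 W/m².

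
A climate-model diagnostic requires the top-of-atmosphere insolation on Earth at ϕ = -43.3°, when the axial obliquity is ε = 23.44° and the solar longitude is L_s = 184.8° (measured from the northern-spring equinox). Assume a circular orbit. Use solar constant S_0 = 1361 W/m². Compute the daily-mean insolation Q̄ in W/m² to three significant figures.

Q̄ ≈ 331 W/m²

Solar declination: sin δ = sin ε · sin L_s = sin 23.44° × sin 184.8° = -0.03329, so δ = -1.908°.
cos h₀ = −tan(-43.3°) tan(-1.908°) = -0.0314, h₀ = 1.6022 rad.
Bracket: h₀ sin ϕ sin δ + cos ϕ cos δ sin h₀ = 1.6022×-0.68582×-0.03329 + 0.72777×0.99945×0.99951 = 0.036580 + 0.727013 = 0.763593.
Q̄ = (S_0/π) × [bracket] = (1361/π) × 0.763593 = 330.8 W/m².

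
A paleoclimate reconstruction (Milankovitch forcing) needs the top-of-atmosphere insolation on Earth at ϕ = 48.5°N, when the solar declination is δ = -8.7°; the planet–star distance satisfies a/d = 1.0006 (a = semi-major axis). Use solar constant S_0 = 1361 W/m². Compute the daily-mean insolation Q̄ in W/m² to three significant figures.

Q̄ ≈ 211 W/m²

cos h₀ = −tan(+48.5°) tan(-8.700°) = 0.1730, h₀ = 1.3970 rad.
Bracket: h₀ sin ϕ sin δ + cos ϕ cos δ sin h₀ = 1.3970×0.74896×-0.15126 + 0.66262×0.98849×0.98493 = -0.158263 + 0.645122 = 0.486859.
Inverse-square distance factor (a/d)² = 1.0006² = 1.001200.
Q̄ = (S_0/π) × 1.001200 × [bracket] = (1361/π) × 1.001200 × 0.486859 = 211.2 W/m².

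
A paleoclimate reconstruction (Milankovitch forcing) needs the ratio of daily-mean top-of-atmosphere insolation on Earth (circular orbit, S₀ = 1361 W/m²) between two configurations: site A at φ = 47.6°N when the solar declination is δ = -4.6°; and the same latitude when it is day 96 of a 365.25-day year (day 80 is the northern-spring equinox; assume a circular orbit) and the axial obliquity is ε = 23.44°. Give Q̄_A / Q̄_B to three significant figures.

Q̄_A / Q̄_B ≈ 0.727

— Configuration A (φ=+47.6°):
cos H₀ = −tan(+47.6°) tan(-4.600°) = 0.0881, H₀ = 1.4826 rad.
Bracket: H₀ sin φ sin δ + cos φ cos δ sin H₀ = 1.4826×0.73846×-0.08020 + 0.67430×0.99678×0.99611 = -0.087806 + 0.669514 = 0.581708.
Q̄ = (S₀/π) × [bracket] = (1361/π) × 0.581708 = 252.01 W/m².
— Configuration B (φ=+47.6°):
Solar longitude: λ_s = 360° × (96 − 80)/365.25 = 15.770°.
sin δ = sin 23.44° × sin 15.770° = 0.10811, so δ = +6.206°.
cos H₀ = −tan(+47.6°) tan(+6.206°) = -0.1191, H₀ = 1.6902 rad.
Bracket: H₀ sin φ sin δ + cos φ cos δ sin H₀ = 1.6902×0.73846×0.10811 + 0.67430×0.99414×0.99288 = 0.134937 + 0.665576 = 0.800513.
Q̄ = (S₀/π) × [bracket] = (1361/π) × 0.800513 = 346.80 W/m².
Ratio Q̄_A / Q̄_B = 252.01 / 346.80 = 0.7267.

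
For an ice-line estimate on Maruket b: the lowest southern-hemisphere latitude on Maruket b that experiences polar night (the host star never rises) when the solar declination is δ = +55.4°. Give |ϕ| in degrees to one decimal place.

|ϕ| = 34.6°

Polar night requires cos h₀ = −tan ϕ tan δ ≥ 1, i.e. tan ϕ tan δ ≤ −1.
The boundary is |tan ϕ| · |tan δ| = 1, so |ϕ| = 90° − |δ| = 90° − 55.4° = 34.6° in the southern hemisphere.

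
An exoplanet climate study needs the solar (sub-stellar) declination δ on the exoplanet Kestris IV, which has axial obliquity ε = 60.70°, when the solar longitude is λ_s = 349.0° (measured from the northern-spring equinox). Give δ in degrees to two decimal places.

δ = -9.58°

sin δ = sin ε · sin λ_s = sin 60.70° × sin 349.0° = -0.166399.
δ = arcsin(-0.166399) = -9.58°.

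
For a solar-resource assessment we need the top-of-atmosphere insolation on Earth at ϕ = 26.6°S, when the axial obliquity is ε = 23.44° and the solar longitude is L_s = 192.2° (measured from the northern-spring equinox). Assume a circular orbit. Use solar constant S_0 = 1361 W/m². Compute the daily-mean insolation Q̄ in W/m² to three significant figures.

Solar declination: sin δ = sin ε · sin L_s = sin 23.44° × sin 192.2° = -0.08406, so δ = -4.822°.
cos h₀ = −tan(-26.6°) tan(-4.822°) = -0.0422, h₀ = 1.6131 rad.
Bracket: h₀ sin ϕ sin δ + cos ϕ cos δ sin h₀ = 1.6131×-0.44776×-0.08406 + 0.89415×0.99646×0.99911 = 0.060715 + 0.890192 = 0.950907.
Q̄ = (S_0/π) × [bracket] = (1361/π) × 0.950907 = 412.0 W/m².

Q̄ ≈ 412 W/m²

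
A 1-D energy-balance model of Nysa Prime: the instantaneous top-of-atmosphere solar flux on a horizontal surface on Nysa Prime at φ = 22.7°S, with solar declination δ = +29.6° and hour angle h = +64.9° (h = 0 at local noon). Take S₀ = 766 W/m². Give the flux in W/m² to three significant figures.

115 W/m²

cos θ_z = sin φ sin δ + cos φ cos δ cos h = -0.190615 + 0.340268 = 0.149653.
Flux = S₀ · cos θ_z = 766 × 0.149653 = 114.6 W/m².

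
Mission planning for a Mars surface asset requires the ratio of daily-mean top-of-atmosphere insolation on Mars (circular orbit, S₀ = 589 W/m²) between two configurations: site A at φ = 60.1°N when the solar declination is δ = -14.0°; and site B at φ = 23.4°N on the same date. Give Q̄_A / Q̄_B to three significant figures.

Q̄_A / Q̄_B ≈ 0.269

— Configuration A (φ=+60.1°):
cos H₀ = −tan(+60.1°) tan(-14.000°) = 0.4336, H₀ = 1.1223 rad.
Bracket: H₀ sin φ sin δ + cos φ cos δ sin H₀ = 1.1223×0.86690×-0.24192 + 0.49849×0.97030×0.90111 = -0.235369 + 0.435853 = 0.200484.
Q̄ = (S₀/π) × [bracket] = (589/π) × 0.200484 = 37.588 W/m².
— Configuration B (φ=+23.4°):
cos H₀ = −tan(+23.4°) tan(-14.000°) = 0.1079, H₀ = 1.4627 rad.
Bracket: H₀ sin φ sin δ + cos φ cos δ sin H₀ = 1.4627×0.39715×-0.24192 + 0.91775×0.97030×0.99416 = -0.140534 + 0.885292 = 0.744758.
Q̄ = (S₀/π) × [bracket] = (589/π) × 0.744758 = 139.63 W/m².
Ratio Q̄_A / Q̄_B = 37.588 / 139.63 = 0.2692.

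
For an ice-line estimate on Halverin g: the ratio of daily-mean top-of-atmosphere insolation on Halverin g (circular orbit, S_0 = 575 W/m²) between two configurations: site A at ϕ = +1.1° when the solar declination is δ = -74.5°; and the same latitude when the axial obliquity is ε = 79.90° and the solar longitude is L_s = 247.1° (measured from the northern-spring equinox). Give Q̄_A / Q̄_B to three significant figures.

— Configuration A (ϕ=+1.1°):
cos h₀ = −tan(+1.1°) tan(-74.500°) = 0.0692, h₀ = 1.5015 rad.
Bracket: h₀ sin ϕ sin δ + cos ϕ cos δ sin h₀ = 1.5015×0.01920×-0.96363 + 0.99982×0.26724×0.99760 = -0.027780 + 0.266551 = 0.238771.
Q̄ = (S_0/π) × [bracket] = (575/π) × 0.238771 = 43.702 W/m².
— Configuration B (ϕ=+1.1°):
Solar declination: sin δ = sin ε · sin L_s = sin 79.90° × sin 247.1° = -0.90691, so δ = -65.082°.
cos h₀ = −tan(+1.1°) tan(-65.082°) = 0.0413, h₀ = 1.5295 rad.
Bracket: h₀ sin ϕ sin δ + cos ϕ cos δ sin h₀ = 1.5295×0.01920×-0.90691 + 0.99982×0.42132×0.99915 = -0.026633 + 0.420886 = 0.394253.
Q̄ = (S_0/π) × [bracket] = (575/π) × 0.394253 = 72.159 W/m².
Ratio Q̄_A / Q̄_B = 43.702 / 72.159 = 0.6056.

Q̄_A / Q̄_B ≈ 0.606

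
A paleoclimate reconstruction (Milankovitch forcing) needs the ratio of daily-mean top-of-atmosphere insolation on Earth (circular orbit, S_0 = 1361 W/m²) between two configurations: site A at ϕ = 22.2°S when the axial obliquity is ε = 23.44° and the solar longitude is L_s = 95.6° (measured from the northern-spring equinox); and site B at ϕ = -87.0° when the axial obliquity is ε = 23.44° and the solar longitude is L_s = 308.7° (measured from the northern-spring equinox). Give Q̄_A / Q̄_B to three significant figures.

Q̄_A / Q̄_B ≈ 0.645

— Configuration A (ϕ=-22.2°):
Solar declination: sin δ = sin ε · sin L_s = sin 23.44° × sin 95.6° = 0.39589, so δ = +23.321°.
cos h₀ = −tan(-22.2°) tan(+23.321°) = 0.1759, h₀ = 1.3939 rad.
Bracket: h₀ sin ϕ sin δ + cos ϕ cos δ sin h₀ = 1.3939×-0.37784×0.39589 + 0.92587×0.91830×0.98440 = -0.208504 + 0.836963 = 0.628459.
Q̄ = (S_0/π) × [bracket] = (1361/π) × 0.628459 = 272.26 W/m².
— Configuration B (ϕ=-87.0°):
Solar declination: sin δ = sin ε · sin L_s = sin 23.44° × sin 308.7° = -0.31045, so δ = -18.086°.
cos h₀ = −tan(-87.0°) tan(-18.086°) = -6.2316 ≤ −1 ⇒ polar day, h₀ = π.
Bracket: h₀ sin ϕ sin δ + cos ϕ cos δ sin h₀ = 3.1416×-0.99863×-0.31045 + 0.05234×0.95059×0.00000 = 0.973974 + 0.000000 = 0.973974.
Q̄ = (S_0/π) × [bracket] = (1361/π) × 0.973974 = 421.94 W/m².
Ratio Q̄_A / Q̄_B = 272.26 / 421.94 = 0.6453.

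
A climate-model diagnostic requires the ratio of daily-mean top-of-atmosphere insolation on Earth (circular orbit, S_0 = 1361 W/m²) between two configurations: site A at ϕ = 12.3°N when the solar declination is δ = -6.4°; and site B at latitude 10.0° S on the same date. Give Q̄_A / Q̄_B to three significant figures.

Q̄_A / Q̄_B ≈ 0.925

— Configuration A (ϕ=+12.3°):
cos h₀ = −tan(+12.3°) tan(-6.400°) = 0.0245, h₀ = 1.5463 rad.
Bracket: h₀ sin ϕ sin δ + cos ϕ cos δ sin h₀ = 1.5463×0.21303×-0.11147 + 0.97705×0.99377×0.99970 = -0.036719 + 0.970672 = 0.933953.
Q̄ = (S_0/π) × [bracket] = (1361/π) × 0.933953 = 404.61 W/m².
— Configuration B (ϕ=-10.0°):
cos h₀ = −tan(-10.0°) tan(-6.400°) = -0.0198, h₀ = 1.5906 rad.
Bracket: h₀ sin ϕ sin δ + cos ϕ cos δ sin h₀ = 1.5906×-0.17365×-0.11147 + 0.98481×0.99377×0.99980 = 0.030789 + 0.978479 = 1.009268.
Q̄ = (S_0/π) × [bracket] = (1361/π) × 1.009268 = 437.23 W/m².
Ratio Q̄_A / Q̄_B = 404.61 / 437.23 = 0.9254.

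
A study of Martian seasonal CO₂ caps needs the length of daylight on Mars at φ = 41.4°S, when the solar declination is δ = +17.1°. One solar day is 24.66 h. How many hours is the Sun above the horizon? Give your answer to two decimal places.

cos H₀ = −tan φ · tan δ = −tan(-41.4°) × tan(+17.100°) = 0.2712, so H₀ = 1.2961 rad = 74.26°.
Daylight = 2H₀/(2π) × 24.66 h = (1.2961/π) × 24.66 = 10.17 h.

10.17 h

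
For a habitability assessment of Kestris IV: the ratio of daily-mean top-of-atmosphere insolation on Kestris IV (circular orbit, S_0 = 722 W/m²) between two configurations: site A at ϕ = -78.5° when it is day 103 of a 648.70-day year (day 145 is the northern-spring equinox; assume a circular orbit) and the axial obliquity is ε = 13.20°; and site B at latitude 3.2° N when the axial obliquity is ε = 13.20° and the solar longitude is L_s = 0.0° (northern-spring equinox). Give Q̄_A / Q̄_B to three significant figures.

— Configuration A (ϕ=-78.5°):
Solar longitude: L_s = 360° × (103 − 145)/648.70 = -23.308°, i.e. -23.308° + 360° = 336.692°.
sin δ = sin 13.20° × sin 336.692° = -0.09035, so δ = -5.184°.
cos h₀ = −tan(-78.5°) tan(-5.184°) = -0.4459, h₀ = 2.0330 rad.
Bracket: h₀ sin ϕ sin δ + cos ϕ cos δ sin h₀ = 2.0330×-0.97992×-0.09035 + 0.19937×0.99591×0.89507 = 0.179993 + 0.177720 = 0.357713.
Q̄ = (S_0/π) × [bracket] = (722/π) × 0.357713 = 82.210 W/m².
— Configuration B (ϕ=+3.2°):
Solar declination: sin δ = sin ε · sin L_s = sin 13.20° × sin 0.0° = 0.00000, so δ = +0.000°.
cos h₀ = −tan(+3.2°) tan(+0.000°) = -0.0000, h₀ = 1.5708 rad.
Bracket: h₀ sin ϕ sin δ + cos ϕ cos δ sin h₀ = 1.5708×0.05582×0.00000 + 0.99844×1.00000×1.00000 = 0.000000 + 0.998440 = 0.998440.
Q̄ = (S_0/π) × [bracket] = (722/π) × 0.998440 = 229.46 W/m².
Ratio Q̄_A / Q̄_B = 82.210 / 229.46 = 0.3583.

Q̄_A / Q̄_B ≈ 0.358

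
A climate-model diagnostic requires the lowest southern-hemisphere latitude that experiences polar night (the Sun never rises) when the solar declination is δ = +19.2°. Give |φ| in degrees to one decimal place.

Polar night requires cos H₀ = −tan φ tan δ ≥ 1, i.e. tan φ tan δ ≤ −1.
The boundary is |tan φ| · |tan δ| = 1, so |φ| = 90° − |δ| = 90° − 19.2° = 70.8° in the southern hemisphere.

|φ| = 70.8°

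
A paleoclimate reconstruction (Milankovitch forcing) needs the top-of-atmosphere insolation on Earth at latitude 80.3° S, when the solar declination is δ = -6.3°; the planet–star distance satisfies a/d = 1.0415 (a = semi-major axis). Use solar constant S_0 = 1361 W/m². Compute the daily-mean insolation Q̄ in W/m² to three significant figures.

Q̄ ≈ 176 W/m²

cos h₀ = −tan(-80.3°) tan(-6.300°) = -0.6459, h₀ = 2.2730 rad.
Bracket: h₀ sin ϕ sin δ + cos ϕ cos δ sin h₀ = 2.2730×-0.98570×-0.10973 + 0.16849×0.99396×0.76345 = 0.245850 + 0.127857 = 0.373707.
Inverse-square distance factor (a/d)² = 1.0415² = 1.084722.
Q̄ = (S_0/π) × 1.084722 × [bracket] = (1361/π) × 1.084722 × 0.373707 = 175.6 W/m².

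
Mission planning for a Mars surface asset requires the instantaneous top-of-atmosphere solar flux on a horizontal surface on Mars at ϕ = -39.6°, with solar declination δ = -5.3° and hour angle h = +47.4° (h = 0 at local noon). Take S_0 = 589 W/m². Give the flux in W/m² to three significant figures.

cos θ_z = sin ϕ sin δ + cos ϕ cos δ cos h = 0.058879 + 0.519312 = 0.578191.
Flux = S_0 · cos θ_z = 589 × 0.578191 = 340.6 W/m².

341 W/m²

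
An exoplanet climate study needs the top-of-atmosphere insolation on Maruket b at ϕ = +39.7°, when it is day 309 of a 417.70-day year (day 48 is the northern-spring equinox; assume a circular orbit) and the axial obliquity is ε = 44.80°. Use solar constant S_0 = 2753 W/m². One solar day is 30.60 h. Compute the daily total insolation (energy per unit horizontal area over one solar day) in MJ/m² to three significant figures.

Solar longitude: L_s = 360° × (309 − 48)/417.70 = 224.946°.
sin δ = sin 44.80° × sin 224.946° = -0.49778, so δ = -29.853°.
cos h₀ = −tan(+39.7°) tan(-29.853°) = 0.4765, h₀ = 1.0741 rad.
Bracket: h₀ sin ϕ sin δ + cos ϕ cos δ sin h₀ = 1.0741×0.63877×-0.49778 + 0.76940×0.86730×0.87918 = -0.341528 + 0.586677 = 0.245149.
Q̄ = (S_0/π) × [bracket] = (2753/π) × 0.245149 = 214.83 W/m².
Daily total = Q̄ × 30.60 h × 3600 s/h = 214.83 × 30.60 × 3600 / 10⁶ = 23.67 MJ/m².

23.7 MJ/m²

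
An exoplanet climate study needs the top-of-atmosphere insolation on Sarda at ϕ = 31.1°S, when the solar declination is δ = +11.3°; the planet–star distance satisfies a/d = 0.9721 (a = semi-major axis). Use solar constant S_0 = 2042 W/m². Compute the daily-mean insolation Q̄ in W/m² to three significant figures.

cos h₀ = −tan(-31.1°) tan(+11.300°) = 0.1205, h₀ = 1.4500 rad.
Bracket: h₀ sin ϕ sin δ + cos ϕ cos δ sin h₀ = 1.4500×-0.51653×0.19595 + 0.85627×0.98061×0.99271 = -0.146760 + 0.833546 = 0.686786.
Inverse-square distance factor (a/d)² = 0.9721² = 0.944978.
Q̄ = (S_0/π) × 0.944978 × [bracket] = (2042/π) × 0.944978 × 0.686786 = 421.8 W/m².

Q̄ ≈ 422 W/m²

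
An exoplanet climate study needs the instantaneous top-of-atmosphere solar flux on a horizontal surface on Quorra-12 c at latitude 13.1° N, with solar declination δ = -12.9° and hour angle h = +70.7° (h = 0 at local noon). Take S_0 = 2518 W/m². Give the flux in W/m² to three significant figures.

663 W/m²

cos θ_z = sin ϕ sin δ + cos ϕ cos δ cos h = -0.050600 + 0.313788 = 0.263188.
Flux = S_0 · cos θ_z = 2518 × 0.263188 = 662.7 W/m².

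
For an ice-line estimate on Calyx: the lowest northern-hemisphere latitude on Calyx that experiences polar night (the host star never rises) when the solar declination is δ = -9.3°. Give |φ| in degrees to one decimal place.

|φ| = 80.7°

Polar night requires cos H₀ = −tan φ tan δ ≥ 1, i.e. tan φ tan δ ≤ −1.
The boundary is |tan φ| · |tan δ| = 1, so |φ| = 90° − |δ| = 90° − 9.3° = 80.7° in the northern hemisphere.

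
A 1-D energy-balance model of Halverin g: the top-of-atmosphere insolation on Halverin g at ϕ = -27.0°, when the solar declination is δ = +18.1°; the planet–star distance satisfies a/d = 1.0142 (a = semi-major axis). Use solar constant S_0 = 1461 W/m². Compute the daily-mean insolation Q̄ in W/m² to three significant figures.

cos h₀ = −tan(-27.0°) tan(+18.100°) = 0.1665, h₀ = 1.4035 rad.
Bracket: h₀ sin ϕ sin δ + cos ϕ cos δ sin h₀ = 1.4035×-0.45399×0.31068 + 0.89101×0.95052×0.98603 = -0.197958 + 0.835091 = 0.637133.
Inverse-square distance factor (a/d)² = 1.0142² = 1.028602.
Q̄ = (S_0/π) × 1.028602 × [bracket] = (1461/π) × 1.028602 × 0.637133 = 304.8 W/m².

Q̄ ≈ 305 W/m²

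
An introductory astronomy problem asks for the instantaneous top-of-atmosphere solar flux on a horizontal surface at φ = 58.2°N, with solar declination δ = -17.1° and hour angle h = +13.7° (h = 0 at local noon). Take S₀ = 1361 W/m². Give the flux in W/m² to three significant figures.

326 W/m²

cos θ_z = sin φ sin δ + cos φ cos δ cos h = -0.249903 + 0.489331 = 0.239428.
Flux = S₀ · cos θ_z = 1361 × 0.239428 = 325.9 W/m².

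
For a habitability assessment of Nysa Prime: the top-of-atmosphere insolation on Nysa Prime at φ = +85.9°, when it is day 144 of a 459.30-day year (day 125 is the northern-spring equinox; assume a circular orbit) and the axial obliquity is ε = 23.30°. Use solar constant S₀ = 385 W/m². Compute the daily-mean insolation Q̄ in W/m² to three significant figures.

Solar longitude: λ_s = 360° × (144 − 125)/459.30 = 14.892°.
sin δ = sin 23.30° × sin 14.892° = 0.10166, so δ = +5.835°.
cos H₀ = −tan(+85.9°) tan(+5.835°) = -1.4256 ≤ −1 ⇒ polar day, H₀ = π.
Bracket: H₀ sin φ sin δ + cos φ cos δ sin H₀ = 3.1416×0.99744×0.10166 + 0.07150×0.99482×0.00000 = 0.318557 + 0.000000 = 0.318557.
Q̄ = (S₀/π) × [bracket] = (385/π) × 0.318557 = 39.04 W/m².

Q̄ ≈ 39.0 W/m²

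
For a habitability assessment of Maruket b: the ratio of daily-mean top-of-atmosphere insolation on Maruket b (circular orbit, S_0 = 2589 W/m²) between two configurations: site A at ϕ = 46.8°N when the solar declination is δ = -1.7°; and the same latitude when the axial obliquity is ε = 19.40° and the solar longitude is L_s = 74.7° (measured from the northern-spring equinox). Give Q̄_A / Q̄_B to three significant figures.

— Configuration A (ϕ=+46.8°):
cos h₀ = −tan(+46.8°) tan(-1.700°) = 0.0316, h₀ = 1.5392 rad.
Bracket: h₀ sin ϕ sin δ + cos ϕ cos δ sin h₀ = 1.5392×0.72897×-0.02967 + 0.68455×0.99956×0.99950 = -0.033291 + 0.683907 = 0.650616.
Q̄ = (S_0/π) × [bracket] = (2589/π) × 0.650616 = 536.18 W/m².
— Configuration B (ϕ=+46.8°):
Solar declination: sin δ = sin ε · sin L_s = sin 19.40° × sin 74.7° = 0.32039, so δ = +18.686°.
cos h₀ = −tan(+46.8°) tan(+18.686°) = -0.3602, h₀ = 1.9392 rad.
Bracket: h₀ sin ϕ sin δ + cos ϕ cos δ sin h₀ = 1.9392×0.72897×0.32039 + 0.68455×0.94729×0.93289 = 0.452909 + 0.604949 = 1.057858.
Q̄ = (S_0/π) × [bracket] = (2589/π) × 1.057858 = 871.79 W/m².
Ratio Q̄_A / Q̄_B = 536.18 / 871.79 = 0.6150.

Q̄_A / Q̄_B ≈ 0.615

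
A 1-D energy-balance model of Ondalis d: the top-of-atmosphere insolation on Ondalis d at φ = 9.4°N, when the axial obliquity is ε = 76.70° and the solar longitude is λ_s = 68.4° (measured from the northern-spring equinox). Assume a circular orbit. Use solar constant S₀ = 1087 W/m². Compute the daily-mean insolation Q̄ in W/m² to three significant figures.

Solar declination: sin δ = sin ε · sin λ_s = sin 76.70° × sin 68.4° = 0.90484, so δ = +64.802°.
cos H₀ = −tan(+9.4°) tan(+64.802°) = -0.3518, H₀ = 1.9303 rad.
Bracket: H₀ sin φ sin δ + cos φ cos δ sin H₀ = 1.9303×0.16333×0.90484 + 0.98657×0.42575×0.93606 = 0.285274 + 0.393175 = 0.678449.
Q̄ = (S₀/π) × [bracket] = (1087/π) × 0.678449 = 234.7 W/m².

Q̄ ≈ 235 W/m²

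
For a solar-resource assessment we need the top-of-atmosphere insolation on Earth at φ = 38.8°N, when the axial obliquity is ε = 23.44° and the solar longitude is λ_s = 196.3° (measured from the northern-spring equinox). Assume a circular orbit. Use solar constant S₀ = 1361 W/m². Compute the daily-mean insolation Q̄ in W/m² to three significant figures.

Solar declination: sin δ = sin ε · sin λ_s = sin 23.44° × sin 196.3° = -0.11165, so δ = -6.410°.
cos H₀ = −tan(+38.8°) tan(-6.410°) = 0.0903, H₀ = 1.4803 rad.
Bracket: H₀ sin φ sin δ + cos φ cos δ sin H₀ = 1.4803×0.62660×-0.11165 + 0.77934×0.99375×0.99591 = -0.103562 + 0.771302 = 0.667740.
Q̄ = (S₀/π) × [bracket] = (1361/π) × 0.667740 = 289.3 W/m².

Q̄ ≈ 289 W/m²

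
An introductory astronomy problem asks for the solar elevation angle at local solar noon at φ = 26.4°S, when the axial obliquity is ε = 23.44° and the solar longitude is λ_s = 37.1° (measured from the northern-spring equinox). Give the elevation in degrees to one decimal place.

Solar declination: sin δ = sin ε · sin λ_s = sin 23.44° × sin 37.1° = 0.23995, so δ = +13.884°.
At local noon the hour angle is zero, so the zenith angle equals |φ − δ| = |-26.4° − (+13.884°)| = 40.284°.
Elevation = 90° − 40.284° = 49.7°.

49.7°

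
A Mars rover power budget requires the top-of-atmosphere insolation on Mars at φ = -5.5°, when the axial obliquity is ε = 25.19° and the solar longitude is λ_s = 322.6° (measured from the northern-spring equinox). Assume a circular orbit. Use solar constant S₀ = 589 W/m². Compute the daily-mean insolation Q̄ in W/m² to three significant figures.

Solar declination: sin δ = sin ε · sin λ_s = sin 25.19° × sin 322.6° = -0.25851, so δ = -14.982°.
cos H₀ = −tan(-5.5°) tan(-14.982°) = -0.0258, H₀ = 1.5966 rad.
Bracket: H₀ sin φ sin δ + cos φ cos δ sin H₀ = 1.5966×-0.09585×-0.25851 + 0.99540×0.96601×0.99967 = 0.039561 + 0.961249 = 1.000810.
Q̄ = (S₀/π) × [bracket] = (589/π) × 1.000810 = 187.6 W/m².

Q̄ ≈ 188 W/m²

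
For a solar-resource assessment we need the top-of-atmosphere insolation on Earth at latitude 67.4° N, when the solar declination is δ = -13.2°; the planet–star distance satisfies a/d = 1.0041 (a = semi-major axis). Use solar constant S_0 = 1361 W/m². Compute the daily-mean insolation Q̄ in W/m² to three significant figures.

cos h₀ = −tan(+67.4°) tan(-13.200°) = 0.5635, h₀ = 0.9722 rad.
Bracket: h₀ sin ϕ sin δ + cos ϕ cos δ sin h₀ = 0.9722×0.92321×-0.22835 + 0.38430×0.97358×0.82614 = -0.204954 + 0.309098 = 0.104144.
Inverse-square distance factor (a/d)² = 1.0041² = 1.008217.
Q̄ = (S_0/π) × 1.008217 × [bracket] = (1361/π) × 1.008217 × 0.104144 = 45.49 W/m².

Q̄ ≈ 45.5 W/m²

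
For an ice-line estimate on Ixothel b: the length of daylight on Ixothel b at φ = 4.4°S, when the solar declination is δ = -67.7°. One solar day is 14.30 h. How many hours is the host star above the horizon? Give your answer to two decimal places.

cos H₀ = −tan φ · tan δ = −tan(-4.4°) × tan(-67.700°) = -0.1876, so H₀ = 1.7595 rad = 100.81°.
Daylight = 2H₀/(2π) × 14.30 h = (1.7595/π) × 14.30 = 8.01 h.

8.01 h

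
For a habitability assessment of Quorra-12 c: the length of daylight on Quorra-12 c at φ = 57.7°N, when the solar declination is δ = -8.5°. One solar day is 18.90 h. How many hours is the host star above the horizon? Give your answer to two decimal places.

cos H₀ = −tan φ · tan δ = −tan(+57.7°) × tan(-8.500°) = 0.2364, so H₀ = 1.3321 rad = 76.33°.
Daylight = 2H₀/(2π) × 18.90 h = (1.3321/π) × 18.90 = 8.01 h.

8.01 h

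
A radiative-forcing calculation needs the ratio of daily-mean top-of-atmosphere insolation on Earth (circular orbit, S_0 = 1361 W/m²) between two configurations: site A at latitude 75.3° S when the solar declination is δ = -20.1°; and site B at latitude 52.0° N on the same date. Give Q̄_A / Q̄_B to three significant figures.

— Configuration A (ϕ=-75.3°):
cos h₀ = −tan(-75.3°) tan(-20.100°) = -1.3949 ≤ −1 ⇒ polar day, h₀ = π.
Bracket: h₀ sin ϕ sin δ + cos ϕ cos δ sin h₀ = 3.1416×-0.96727×-0.34366 + 0.25376×0.93909×0.00000 = 1.044306 + 0.000000 = 1.044306.
Q̄ = (S_0/π) × [bracket] = (1361/π) × 1.044306 = 452.41 W/m².
— Configuration B (ϕ=+52.0°):
cos h₀ = −tan(+52.0°) tan(-20.100°) = 0.4684, h₀ = 1.0833 rad.
Bracket: h₀ sin ϕ sin δ + cos ϕ cos δ sin h₀ = 1.0833×0.78801×-0.34366 + 0.61566×0.93909×0.88352 = -0.293366 + 0.510816 = 0.217450.
Q̄ = (S_0/π) × [bracket] = (1361/π) × 0.217450 = 94.204 W/m².
Ratio Q̄_A / Q̄_B = 452.41 / 94.204 = 4.802.

Q̄_A / Q̄_B ≈ 4.80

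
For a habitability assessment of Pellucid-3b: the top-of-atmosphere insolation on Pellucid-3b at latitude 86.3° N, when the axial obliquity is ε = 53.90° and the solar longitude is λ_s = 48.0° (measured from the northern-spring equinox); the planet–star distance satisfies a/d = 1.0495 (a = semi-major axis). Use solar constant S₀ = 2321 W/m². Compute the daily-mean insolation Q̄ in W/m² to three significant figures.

Q̄ ≈ 1.53e+03 W/m²

Solar declination: sin δ = sin ε · sin λ_s = sin 53.90° × sin 48.0° = 0.60045, so δ = +36.902°.
cos H₀ = −tan(+86.3°) tan(+36.902°) = -11.6116 ≤ −1 ⇒ polar day, H₀ = π.
Bracket: H₀ sin φ sin δ + cos φ cos δ sin H₀ = 3.1416×0.99792×0.60045 + 0.06453×0.79966×0.00000 = 1.882450 + 0.000000 = 1.882450.
Inverse-square distance factor (a/d)² = 1.0495² = 1.101450.
Q̄ = (S₀/π) × 1.101450 × [bracket] = (2321/π) × 1.101450 × 1.882450 = 1532 W/m².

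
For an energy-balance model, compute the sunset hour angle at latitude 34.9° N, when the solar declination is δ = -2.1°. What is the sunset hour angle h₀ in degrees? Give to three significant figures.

cos h₀ = −tan ϕ · tan δ = −tan(+34.9°) × tan(-2.100°) = 0.0256, so h₀ = 1.5452 rad = 88.53°.

h₀ = 88.5°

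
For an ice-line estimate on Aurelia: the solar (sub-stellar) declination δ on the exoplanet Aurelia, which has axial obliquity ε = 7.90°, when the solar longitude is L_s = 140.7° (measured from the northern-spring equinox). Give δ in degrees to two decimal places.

δ = +4.99°

sin δ = sin ε · sin L_s = sin 7.90° × sin 140.7° = 0.087055.
δ = arcsin(0.087055) = +4.99°.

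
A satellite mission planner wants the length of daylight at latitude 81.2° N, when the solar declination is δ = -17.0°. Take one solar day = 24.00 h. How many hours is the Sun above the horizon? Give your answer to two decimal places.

cos h₀ = −tan ϕ · tan δ = 1.9749 ≥ 1, so the Sun never rises (polar night) and h₀ = 0.
Daylight = 2h₀/(2π) × 24.00 h = (0.0000/π) × 24.00 = 0.00 h.

0.00 h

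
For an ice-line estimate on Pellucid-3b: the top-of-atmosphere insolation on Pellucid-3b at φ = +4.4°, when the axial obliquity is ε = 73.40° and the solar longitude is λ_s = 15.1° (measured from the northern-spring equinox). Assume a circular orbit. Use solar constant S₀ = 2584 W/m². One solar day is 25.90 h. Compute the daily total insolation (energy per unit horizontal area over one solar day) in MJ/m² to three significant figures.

Solar declination: sin δ = sin ε · sin λ_s = sin 73.40° × sin 15.1° = 0.24965, so δ = +14.457°.
cos H₀ = −tan(+4.4°) tan(+14.457°) = -0.0198, H₀ = 1.5906 rad.
Bracket: H₀ sin φ sin δ + cos φ cos δ sin H₀ = 1.5906×0.07672×0.24965 + 0.99705×0.96834×0.99980 = 0.030465 + 0.965290 = 0.995755.
Q̄ = (S₀/π) × [bracket] = (2584/π) × 0.995755 = 819.02 W/m².
Daily total = Q̄ × 25.90 h × 3600 s/h = 819.02 × 25.90 × 3600 / 10⁶ = 76.37 MJ/m².

76.4 MJ/m²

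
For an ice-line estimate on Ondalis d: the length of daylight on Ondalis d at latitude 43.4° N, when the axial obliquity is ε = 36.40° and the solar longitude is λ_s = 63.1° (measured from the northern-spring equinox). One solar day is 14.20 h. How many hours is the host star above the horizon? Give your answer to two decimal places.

Solar declination: sin δ = sin ε · sin λ_s = sin 36.40° × sin 63.1° = 0.52921, so δ = +31.952°.
cos H₀ = −tan φ · tan δ = −tan(+43.4°) × tan(+31.952°) = -0.5898, so H₀ = 2.2016 rad = 126.14°.
Daylight = 2H₀/(2π) × 14.20 h = (2.2016/π) × 14.20 = 9.95 h.

9.95 h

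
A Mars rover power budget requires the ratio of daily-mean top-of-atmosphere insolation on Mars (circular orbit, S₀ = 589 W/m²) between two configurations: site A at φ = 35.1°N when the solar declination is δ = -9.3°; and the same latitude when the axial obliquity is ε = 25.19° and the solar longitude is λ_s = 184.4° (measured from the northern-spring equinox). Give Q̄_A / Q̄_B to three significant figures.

— Configuration A (φ=+35.1°):
cos H₀ = −tan(+35.1°) tan(-9.300°) = 0.1151, H₀ = 1.4555 rad.
Bracket: H₀ sin φ sin δ + cos φ cos δ sin H₀ = 1.4555×0.57501×-0.16160 + 0.81815×0.98686×0.99336 = -0.135247 + 0.802038 = 0.666791.
Q̄ = (S₀/π) × [bracket] = (589/π) × 0.666791 = 125.01 W/m².
— Configuration B (φ=+35.1°):
Solar declination: sin δ = sin ε · sin λ_s = sin 25.19° × sin 184.4° = -0.03265, so δ = -1.871°.
cos H₀ = −tan(+35.1°) tan(-1.871°) = 0.0230, H₀ = 1.5478 rad.
Bracket: H₀ sin φ sin δ + cos φ cos δ sin H₀ = 1.5478×0.57501×-0.03265 + 0.81815×0.99947×0.99974 = -0.029059 + 0.817504 = 0.788445.
Q̄ = (S₀/π) × [bracket] = (589/π) × 0.788445 = 147.82 W/m².
Ratio Q̄_A / Q̄_B = 125.01 / 147.82 = 0.8457.

Q̄_A / Q̄_B ≈ 0.846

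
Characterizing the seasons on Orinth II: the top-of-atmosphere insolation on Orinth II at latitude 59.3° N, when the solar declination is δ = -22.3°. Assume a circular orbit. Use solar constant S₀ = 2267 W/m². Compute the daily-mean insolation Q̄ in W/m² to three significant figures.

cos H₀ = −tan(+59.3°) tan(-22.300°) = 0.6907, H₀ = 0.8083 rad.
Bracket: H₀ sin φ sin δ + cos φ cos δ sin H₀ = 0.8083×0.85985×-0.37946 + 0.51054×0.92521×0.72311 = -0.263731 + 0.341566 = 0.077835.
Q̄ = (S₀/π) × [bracket] = (2267/π) × 0.077835 = 56.17 W/m².

Q̄ ≈ 56.2 W/m²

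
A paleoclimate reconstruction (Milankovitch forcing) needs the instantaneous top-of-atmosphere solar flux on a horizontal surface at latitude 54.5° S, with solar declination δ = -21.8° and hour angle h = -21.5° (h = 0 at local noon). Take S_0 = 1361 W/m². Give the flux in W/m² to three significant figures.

1.09e+03 W/m²

cos θ_z = sin ϕ sin δ + cos ϕ cos δ cos h = 0.302336 + 0.501657 = 0.803993.
Flux = S_0 · cos θ_z = 1361 × 0.803993 = 1094 W/m².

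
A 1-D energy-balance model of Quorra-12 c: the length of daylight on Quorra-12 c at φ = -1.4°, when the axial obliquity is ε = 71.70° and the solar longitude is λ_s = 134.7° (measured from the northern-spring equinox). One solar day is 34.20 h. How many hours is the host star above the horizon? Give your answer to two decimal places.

Solar declination: sin δ = sin ε · sin λ_s = sin 71.70° × sin 134.7° = 0.67485, so δ = +42.443°.
cos H₀ = −tan φ · tan δ = −tan(-1.4°) × tan(+42.443°) = 0.0223, so H₀ = 1.5484 rad = 88.72°.
Daylight = 2H₀/(2π) × 34.20 h = (1.5484/π) × 34.20 = 16.86 h.

16.86 h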